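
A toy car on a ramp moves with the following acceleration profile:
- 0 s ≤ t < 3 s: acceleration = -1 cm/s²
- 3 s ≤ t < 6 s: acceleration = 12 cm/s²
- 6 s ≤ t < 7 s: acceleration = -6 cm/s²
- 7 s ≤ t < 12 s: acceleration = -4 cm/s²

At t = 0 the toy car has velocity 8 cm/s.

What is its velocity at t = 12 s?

Δv equals the area under the a-t graph; then v = v₀ + Δv.
0–3 s: -1 × 3 = -3 cm/s
3–6 s: 12 × 3 = 36 cm/s
6–7 s: -6 × 1 = -6 cm/s
7–12 s: -4 × 5 = -20 cm/s
Δv = 7 cm/s, so v(12) = 8 + (7) = 15 cm/s.

15 cm/s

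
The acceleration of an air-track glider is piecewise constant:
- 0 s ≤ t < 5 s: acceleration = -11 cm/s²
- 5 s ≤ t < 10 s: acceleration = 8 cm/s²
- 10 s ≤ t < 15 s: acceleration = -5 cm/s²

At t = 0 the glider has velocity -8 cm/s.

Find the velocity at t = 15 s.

Δv equals the area under the a-t graph; then v = v₀ + Δv.
0–5 s: -11 × 5 = -55 cm/s
5–10 s: 8 × 5 = 40 cm/s
10–15 s: -5 × 5 = -25 cm/s
Δv = -40 cm/s, so v(15) = -8 + (-40) = -48 cm/s.

-48 cm/s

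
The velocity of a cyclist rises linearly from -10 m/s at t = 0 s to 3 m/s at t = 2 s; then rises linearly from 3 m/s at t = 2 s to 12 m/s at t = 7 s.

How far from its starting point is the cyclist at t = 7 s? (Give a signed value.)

Net displacement equals the area under the velocity-time graph (areas below the axis count negative).
0–2 s: ½(-10 + 3)(2) = -7 m
2–7 s: ½(3 + 12)(5) = 37.5 m
Net displacement = 30.5 m

30.5 m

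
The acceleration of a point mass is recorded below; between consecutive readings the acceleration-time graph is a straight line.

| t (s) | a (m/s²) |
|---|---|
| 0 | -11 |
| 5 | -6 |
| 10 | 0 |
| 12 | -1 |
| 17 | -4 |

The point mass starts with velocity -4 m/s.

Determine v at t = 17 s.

Δv equals the area under the a-t graph; then v = v₀ + Δv.
0–5 s: ½(-11 + -6)(5) = -42.5 m/s
5–10 s: ½(-6 + 0)(5) = -15 m/s
10–12 s: ½(0 + -1)(2) = -1 m/s
12–17 s: ½(-1 + -4)(5) = -12.5 m/s
Δv = -71 m/s, so v(17) = -4 + (-71) = -75 m/s.

-75 m/s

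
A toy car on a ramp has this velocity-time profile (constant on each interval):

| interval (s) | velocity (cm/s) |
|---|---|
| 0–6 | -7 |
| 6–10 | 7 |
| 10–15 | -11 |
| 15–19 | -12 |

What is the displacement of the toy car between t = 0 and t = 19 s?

-117 cm

Net displacement equals the area under the velocity-time graph (areas below the axis count negative).
0–6 s: -7 × 6 = -42 cm
6–10 s: 7 × 4 = 28 cm
10–15 s: -11 × 5 = -55 cm
15–19 s: -12 × 4 = -48 cm
Net displacement = -117 cm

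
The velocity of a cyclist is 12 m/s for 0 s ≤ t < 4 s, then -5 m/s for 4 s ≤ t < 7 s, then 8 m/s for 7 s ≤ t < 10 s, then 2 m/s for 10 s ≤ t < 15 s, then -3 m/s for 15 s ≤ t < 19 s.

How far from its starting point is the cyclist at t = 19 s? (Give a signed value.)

Displacement is the signed area under the v-t curve.
0–4 s: 12 × 4 = 48 m
4–7 s: -5 × 3 = -15 m
7–10 s: 8 × 3 = 24 m
10–15 s: 2 × 5 = 10 m
15–19 s: -3 × 4 = -12 m
Net displacement = 55 m

55 m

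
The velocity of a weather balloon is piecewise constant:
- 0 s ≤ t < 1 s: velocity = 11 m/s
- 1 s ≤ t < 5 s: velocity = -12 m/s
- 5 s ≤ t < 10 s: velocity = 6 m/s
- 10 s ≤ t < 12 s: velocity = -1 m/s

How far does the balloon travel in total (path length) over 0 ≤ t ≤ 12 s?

Distance (not displacement) is the total path length: add the absolute areas under v-t.
0–1 s: |11| × 1 = 11 m
1–5 s: |-12| × 4 = 48 m
5–10 s: |6| × 5 = 30 m
10–12 s: |-1| × 2 = 2 m
Total distance = 91 m

91 m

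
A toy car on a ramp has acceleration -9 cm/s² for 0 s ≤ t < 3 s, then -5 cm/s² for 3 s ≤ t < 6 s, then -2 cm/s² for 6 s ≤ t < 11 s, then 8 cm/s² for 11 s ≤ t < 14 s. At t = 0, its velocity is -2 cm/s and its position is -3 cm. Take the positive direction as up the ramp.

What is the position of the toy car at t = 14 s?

On each constant-a segment, Δv = aΔt and Δx = v₀Δt + ½aΔt²; chain segment to segment.
0–3 s: v starts -2 cm/s; Δx = -2·3 + ½·-9·3² = -46.5 cm; v ends -29 cm/s.
3–6 s: v starts -29 cm/s; Δx = -29·3 + ½·-5·3² = -109.5 cm; v ends -44 cm/s.
6–11 s: v starts -44 cm/s; Δx = -44·5 + ½·-2·5² = -245 cm; v ends -54 cm/s.
11–14 s: v starts -54 cm/s; Δx = -54·3 + ½·8·3² = -126 cm; v ends -30 cm/s.
x(14) = -3 + Σ Δx = -530 cm.

-530 cm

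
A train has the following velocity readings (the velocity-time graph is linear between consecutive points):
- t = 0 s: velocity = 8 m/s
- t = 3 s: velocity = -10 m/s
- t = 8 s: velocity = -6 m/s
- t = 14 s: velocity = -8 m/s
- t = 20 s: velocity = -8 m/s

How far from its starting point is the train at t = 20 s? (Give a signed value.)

-133 m

Net displacement equals the area under the velocity-time graph (areas below the axis count negative).
0–3 s: ½(8 + -10)(3) = -3 m
3–8 s: ½(-10 + -6)(5) = -40 m
8–14 s: ½(-6 + -8)(6) = -42 m
14–20 s: -8 × 6 = -48 m
Net displacement = -133 m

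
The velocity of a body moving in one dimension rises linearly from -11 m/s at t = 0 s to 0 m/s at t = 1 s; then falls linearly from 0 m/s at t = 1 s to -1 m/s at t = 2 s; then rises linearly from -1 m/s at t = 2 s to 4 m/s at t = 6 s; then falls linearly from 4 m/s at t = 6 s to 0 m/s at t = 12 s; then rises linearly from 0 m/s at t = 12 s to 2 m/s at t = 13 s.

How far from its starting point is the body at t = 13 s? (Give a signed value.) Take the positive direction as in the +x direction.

Displacement is the signed area under the v-t curve.
0–1 s: ½(-11 + 0)(1) = -5.5 m
1–2 s: ½(0 + -1)(1) = -0.5 m
2–6 s: ½(-1 + 4)(4) = 6 m
6–12 s: ½(4 + 0)(6) = 12 m
12–13 s: ½(0 + 2)(1) = 1 m
Net displacement = 13 m

13 m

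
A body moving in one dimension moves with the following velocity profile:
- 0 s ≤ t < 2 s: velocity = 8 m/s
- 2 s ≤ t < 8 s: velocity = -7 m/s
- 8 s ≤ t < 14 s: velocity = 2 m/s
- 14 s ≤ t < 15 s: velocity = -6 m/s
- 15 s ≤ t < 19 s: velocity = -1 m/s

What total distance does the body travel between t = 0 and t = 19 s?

80 m

Distance (not displacement) is the total path length: add the absolute areas under v-t.
0–2 s: |8| × 2 = 16 m
2–8 s: |-7| × 6 = 42 m
8–14 s: |2| × 6 = 12 m
14–15 s: |-6| × 1 = 6 m
15–19 s: |-1| × 4 = 4 m
Total distance = 80 m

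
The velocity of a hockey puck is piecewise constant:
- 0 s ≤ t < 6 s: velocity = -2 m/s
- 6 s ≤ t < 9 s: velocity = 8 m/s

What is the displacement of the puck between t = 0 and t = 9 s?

12 m

Displacement is the signed area under the v-t curve.
0–6 s: -2 × 6 = -12 m
6–9 s: 8 × 3 = 24 m
Net displacement = 12 m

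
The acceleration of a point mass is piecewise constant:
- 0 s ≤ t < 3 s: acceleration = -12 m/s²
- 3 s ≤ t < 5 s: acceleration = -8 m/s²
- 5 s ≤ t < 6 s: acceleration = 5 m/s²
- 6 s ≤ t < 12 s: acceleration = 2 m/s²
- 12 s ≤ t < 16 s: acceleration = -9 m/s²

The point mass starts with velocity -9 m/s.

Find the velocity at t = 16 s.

Δv equals the area under the a-t graph; then v = v₀ + Δv.
0–3 s: -12 × 3 = -36 m/s
3–5 s: -8 × 2 = -16 m/s
5–6 s: 5 × 1 = 5 m/s
6–12 s: 2 × 6 = 12 m/s
12–16 s: -9 × 4 = -36 m/s
Δv = -71 m/s, so v(16) = -9 + (-71) = -80 m/s.

-80 m/s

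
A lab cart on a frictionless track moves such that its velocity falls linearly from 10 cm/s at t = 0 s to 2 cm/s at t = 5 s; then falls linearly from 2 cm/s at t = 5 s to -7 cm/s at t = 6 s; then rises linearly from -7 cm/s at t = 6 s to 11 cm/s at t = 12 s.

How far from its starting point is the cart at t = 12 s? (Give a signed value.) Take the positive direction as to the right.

Net displacement equals the area under the velocity-time graph (areas below the axis count negative).
0–5 s: ½(10 + 2)(5) = 30 cm
5–6 s: ½(2 + -7)(1) = -2.5 cm
6–12 s: ½(-7 + 11)(6) = 12 cm
Net displacement = 39.5 cm

39.5 cm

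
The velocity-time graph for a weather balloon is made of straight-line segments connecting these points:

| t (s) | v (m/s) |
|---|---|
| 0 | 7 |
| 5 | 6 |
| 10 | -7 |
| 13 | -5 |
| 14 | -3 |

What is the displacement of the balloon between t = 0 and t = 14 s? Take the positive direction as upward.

8 m

Net displacement equals the area under the velocity-time graph (areas below the axis count negative).
0–5 s: ½(7 + 6)(5) = 32.5 m
5–10 s: ½(6 + -7)(5) = -2.5 m
10–13 s: ½(-7 + -5)(3) = -18 m
13–14 s: ½(-5 + -3)(1) = -4 m
Net displacement = 8 m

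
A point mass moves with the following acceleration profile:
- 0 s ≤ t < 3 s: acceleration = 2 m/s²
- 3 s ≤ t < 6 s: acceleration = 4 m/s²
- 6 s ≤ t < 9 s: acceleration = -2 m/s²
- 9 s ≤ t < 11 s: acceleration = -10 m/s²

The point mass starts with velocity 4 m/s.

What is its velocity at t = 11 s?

-4 m/s

Δv equals the area under the a-t graph; then v = v₀ + Δv.
0–3 s: 2 × 3 = 6 m/s
3–6 s: 4 × 3 = 12 m/s
6–9 s: -2 × 3 = -6 m/s
9–11 s: -10 × 2 = -20 m/s
Δv = -8 m/s, so v(11) = 4 + (-8) = -4 m/s.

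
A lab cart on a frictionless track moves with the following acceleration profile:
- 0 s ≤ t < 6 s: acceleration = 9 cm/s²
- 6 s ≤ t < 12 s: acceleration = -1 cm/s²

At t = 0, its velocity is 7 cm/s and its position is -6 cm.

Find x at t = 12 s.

On each constant-a segment, Δv = aΔt and Δx = v₀Δt + ½aΔt²; chain segment to segment.
0–6 s: v starts 7 cm/s; Δx = 7·6 + ½·9·6² = 204 cm; v ends 61 cm/s.
6–12 s: v starts 61 cm/s; Δx = 61·6 + ½·-1·6² = 348 cm; v ends 55 cm/s.
x(12) = -6 + Σ Δx = 546 cm.

546 cm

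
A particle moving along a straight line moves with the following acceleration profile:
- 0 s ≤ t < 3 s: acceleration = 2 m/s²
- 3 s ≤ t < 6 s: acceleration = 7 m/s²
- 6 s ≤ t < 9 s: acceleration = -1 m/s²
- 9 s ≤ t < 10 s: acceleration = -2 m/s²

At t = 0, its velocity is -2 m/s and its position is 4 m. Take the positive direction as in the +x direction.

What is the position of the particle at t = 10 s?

142 m

On each constant-a segment, Δv = aΔt and Δx = v₀Δt + ½aΔt²; chain segment to segment.
0–3 s: v starts -2 m/s; Δx = -2·3 + ½·2·3² = 3 m; v ends 4 m/s.
3–6 s: v starts 4 m/s; Δx = 4·3 + ½·7·3² = 43.5 m; v ends 25 m/s.
6–9 s: v starts 25 m/s; Δx = 25·3 + ½·-1·3² = 70.5 m; v ends 22 m/s.
9–10 s: v starts 22 m/s; Δx = 22·1 + ½·-2·1² = 21 m; v ends 20 m/s.
x(10) = 4 + Σ Δx = 142 m.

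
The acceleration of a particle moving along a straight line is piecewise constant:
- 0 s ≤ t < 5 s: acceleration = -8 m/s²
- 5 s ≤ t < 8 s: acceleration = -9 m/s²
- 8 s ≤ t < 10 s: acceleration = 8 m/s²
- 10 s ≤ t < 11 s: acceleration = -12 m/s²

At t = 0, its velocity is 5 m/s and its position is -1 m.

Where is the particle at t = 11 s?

-381.5 m

On each constant-a segment, Δv = aΔt and Δx = v₀Δt + ½aΔt²; chain segment to segment.
0–5 s: v starts 5 m/s; Δx = 5·5 + ½·-8·5² = -75 m; v ends -35 m/s.
5–8 s: v starts -35 m/s; Δx = -35·3 + ½·-9·3² = -145.5 m; v ends -62 m/s.
8–10 s: v starts -62 m/s; Δx = -62·2 + ½·8·2² = -108 m; v ends -46 m/s.
10–11 s: v starts -46 m/s; Δx = -46·1 + ½·-12·1² = -52 m; v ends -58 m/s.
x(11) = -1 + Σ Δx = -381.5 m.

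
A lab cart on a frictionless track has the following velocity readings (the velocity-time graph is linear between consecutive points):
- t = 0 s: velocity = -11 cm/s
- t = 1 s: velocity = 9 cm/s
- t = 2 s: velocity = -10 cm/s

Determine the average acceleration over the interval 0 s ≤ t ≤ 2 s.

Average acceleration = Δv/Δt = (-10 − -11)/(2 − 0) = 0.5 cm/s².

0.5 cm/s²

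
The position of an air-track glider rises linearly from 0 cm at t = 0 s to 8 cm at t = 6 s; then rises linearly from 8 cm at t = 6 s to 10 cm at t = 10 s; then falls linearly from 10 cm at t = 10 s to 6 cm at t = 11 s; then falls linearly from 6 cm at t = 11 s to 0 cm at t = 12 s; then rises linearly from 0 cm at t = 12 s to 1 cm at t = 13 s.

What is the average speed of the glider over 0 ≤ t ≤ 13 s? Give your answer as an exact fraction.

21/13 cm/s

Average speed = (total path length)/(elapsed time); on a piecewise-linear x-t graph the path length is Σ|Δx|.
0–6 s: |Δx| = |8 − 0| = 8 cm
6–10 s: |Δx| = |10 − 8| = 2 cm
10–11 s: |Δx| = |6 − 10| = 4 cm
11–12 s: |Δx| = |0 − 6| = 6 cm
12–13 s: |Δx| = |1 − 0| = 1 cm
Total path = 21 cm; average speed = 21/13 = 21/13 cm/s.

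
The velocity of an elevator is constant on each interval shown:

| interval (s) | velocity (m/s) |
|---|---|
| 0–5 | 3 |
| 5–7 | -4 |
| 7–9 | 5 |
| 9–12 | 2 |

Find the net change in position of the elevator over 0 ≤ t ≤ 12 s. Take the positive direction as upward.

Net displacement equals the area under the velocity-time graph (areas below the axis count negative).
0–5 s: 3 × 5 = 15 m
5–7 s: -4 × 2 = -8 m
7–9 s: 5 × 2 = 10 m
9–12 s: 2 × 3 = 6 m
Net displacement = 23 m

23 m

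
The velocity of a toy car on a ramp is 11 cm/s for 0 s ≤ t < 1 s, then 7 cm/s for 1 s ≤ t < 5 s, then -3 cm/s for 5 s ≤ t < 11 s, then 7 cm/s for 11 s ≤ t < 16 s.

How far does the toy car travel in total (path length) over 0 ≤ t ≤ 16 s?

92 cm

Distance (not displacement) is the total path length: add the absolute areas under v-t.
0–1 s: |11| × 1 = 11 cm
1–5 s: |7| × 4 = 28 cm
5–11 s: |-3| × 6 = 18 cm
11–16 s: |7| × 5 = 35 cm
Total distance = 92 cm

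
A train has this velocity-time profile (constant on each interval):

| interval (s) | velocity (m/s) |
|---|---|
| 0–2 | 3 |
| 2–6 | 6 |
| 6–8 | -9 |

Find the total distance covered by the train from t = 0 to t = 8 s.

48 m

Distance (not displacement) is the total path length: add the absolute areas under v-t.
0–2 s: |3| × 2 = 6 m
2–6 s: |6| × 4 = 24 m
6–8 s: |-9| × 2 = 18 m
Total distance = 48 m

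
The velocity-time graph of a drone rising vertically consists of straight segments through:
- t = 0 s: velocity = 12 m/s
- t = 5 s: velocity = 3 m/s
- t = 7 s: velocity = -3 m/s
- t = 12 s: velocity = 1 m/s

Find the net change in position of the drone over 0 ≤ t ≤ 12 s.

Displacement is the signed area under the v-t curve.
0–5 s: ½(12 + 3)(5) = 37.5 m
5–7 s: ½(3 + -3)(2) = 0 m
7–12 s: ½(-3 + 1)(5) = -5 m
Net displacement = 32.5 m

32.5 m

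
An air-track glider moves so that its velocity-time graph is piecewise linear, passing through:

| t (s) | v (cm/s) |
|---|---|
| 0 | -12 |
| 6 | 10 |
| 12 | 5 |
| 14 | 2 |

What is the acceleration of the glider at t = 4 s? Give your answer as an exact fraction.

Acceleration is the slope of the v-t graph on 0–6 s: (10 − -12)/(6 − 0) = 11/3 cm/s².

11/3 cm/s²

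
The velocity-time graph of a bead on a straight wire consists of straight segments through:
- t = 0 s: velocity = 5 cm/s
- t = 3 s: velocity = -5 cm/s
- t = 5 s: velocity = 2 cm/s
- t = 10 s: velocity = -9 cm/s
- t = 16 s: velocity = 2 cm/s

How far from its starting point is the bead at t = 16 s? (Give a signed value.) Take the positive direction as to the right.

Displacement is the signed area under the v-t curve.
0–3 s: ½(5 + -5)(3) = 0 cm
3–5 s: ½(-5 + 2)(2) = -3 cm
5–10 s: ½(2 + -9)(5) = -17.5 cm
10–16 s: ½(-9 + 2)(6) = -21 cm
Net displacement = -41.5 cm

-41.5 cm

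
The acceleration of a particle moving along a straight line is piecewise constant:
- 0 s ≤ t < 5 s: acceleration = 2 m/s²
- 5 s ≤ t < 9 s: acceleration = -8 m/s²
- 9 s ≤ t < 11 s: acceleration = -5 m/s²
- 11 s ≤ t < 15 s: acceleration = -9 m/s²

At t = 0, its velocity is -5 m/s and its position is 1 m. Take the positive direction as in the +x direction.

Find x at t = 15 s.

-327 m

On each constant-a segment, Δv = aΔt and Δx = v₀Δt + ½aΔt²; chain segment to segment.
0–5 s: v starts -5 m/s; Δx = -5·5 + ½·2·5² = 0 m; v ends 5 m/s.
5–9 s: v starts 5 m/s; Δx = 5·4 + ½·-8·4² = -44 m; v ends -27 m/s.
9–11 s: v starts -27 m/s; Δx = -27·2 + ½·-5·2² = -64 m; v ends -37 m/s.
11–15 s: v starts -37 m/s; Δx = -37·4 + ½·-9·4² = -220 m; v ends -73 m/s.
x(15) = 1 + Σ Δx = -327 m.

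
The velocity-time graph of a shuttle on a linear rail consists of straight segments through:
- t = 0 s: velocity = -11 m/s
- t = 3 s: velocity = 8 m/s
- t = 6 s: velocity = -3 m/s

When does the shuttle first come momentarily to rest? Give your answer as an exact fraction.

v changes sign on 0–3 s (from -11 to 8); the graph is linear there, so v = 0 at t = 0 + (11)·(3 − 0)/(8 − -11) = 33/19 s.

t = 33/19 s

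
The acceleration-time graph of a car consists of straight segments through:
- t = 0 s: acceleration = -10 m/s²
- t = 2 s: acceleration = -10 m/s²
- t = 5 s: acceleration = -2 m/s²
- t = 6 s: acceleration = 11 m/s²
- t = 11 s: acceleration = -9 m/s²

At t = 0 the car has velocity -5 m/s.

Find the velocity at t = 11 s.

-33.5 m/s

Δv equals the area under the a-t graph; then v = v₀ + Δv.
0–2 s: -10 × 2 = -20 m/s
2–5 s: ½(-10 + -2)(3) = -18 m/s
5–6 s: ½(-2 + 11)(1) = 4.5 m/s
6–11 s: ½(11 + -9)(5) = 5 m/s
Δv = -28.5 m/s, so v(11) = -5 + (-28.5) = -33.5 m/s.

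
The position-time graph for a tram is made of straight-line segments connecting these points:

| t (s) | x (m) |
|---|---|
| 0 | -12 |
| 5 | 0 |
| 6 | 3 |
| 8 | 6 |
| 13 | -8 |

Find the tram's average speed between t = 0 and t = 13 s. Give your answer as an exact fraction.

Average speed = (total path length)/(elapsed time); on a piecewise-linear x-t graph the path length is Σ|Δx|.
0–5 s: |Δx| = |0 − -12| = 12 m
5–6 s: |Δx| = |3 − 0| = 3 m
6–8 s: |Δx| = |6 − 3| = 3 m
8–13 s: |Δx| = |-8 − 6| = 14 m
Total path = 32 m; average speed = 32/13 = 32/13 m/s.

32/13 m/s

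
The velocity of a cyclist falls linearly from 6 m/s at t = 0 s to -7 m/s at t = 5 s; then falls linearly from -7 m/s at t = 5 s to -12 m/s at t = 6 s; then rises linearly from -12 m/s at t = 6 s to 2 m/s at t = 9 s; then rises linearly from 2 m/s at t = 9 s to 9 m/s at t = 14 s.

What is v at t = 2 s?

On 0–5 s the graph is linear from 6 to -7 m/s: v(2) = 6 + (-7 − 6)·(2 − 0)/(5 − 0) = 0.8 m/s.

0.8 m/s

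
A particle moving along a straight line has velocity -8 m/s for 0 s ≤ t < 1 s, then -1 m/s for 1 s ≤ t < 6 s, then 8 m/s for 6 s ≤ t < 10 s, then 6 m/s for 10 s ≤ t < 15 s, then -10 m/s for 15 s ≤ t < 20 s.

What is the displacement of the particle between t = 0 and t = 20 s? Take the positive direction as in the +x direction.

Displacement is the signed area under the v-t curve.
0–1 s: -8 × 1 = -8 m
1–6 s: -1 × 5 = -5 m
6–10 s: 8 × 4 = 32 m
10–15 s: 6 × 5 = 30 m
15–20 s: -10 × 5 = -50 m
Net displacement = -1 m

-1 m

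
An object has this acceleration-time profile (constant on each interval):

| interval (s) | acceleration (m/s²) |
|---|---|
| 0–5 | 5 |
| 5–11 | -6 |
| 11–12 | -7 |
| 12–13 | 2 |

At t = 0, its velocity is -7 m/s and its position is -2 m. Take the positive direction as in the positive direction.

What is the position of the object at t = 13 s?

-20 m

On each constant-a segment, Δv = aΔt and Δx = v₀Δt + ½aΔt²; chain segment to segment.
0–5 s: v starts -7 m/s; Δx = -7·5 + ½·5·5² = 27.5 m; v ends 18 m/s.
5–11 s: v starts 18 m/s; Δx = 18·6 + ½·-6·6² = 0 m; v ends -18 m/s.
11–12 s: v starts -18 m/s; Δx = -18·1 + ½·-7·1² = -21.5 m; v ends -25 m/s.
12–13 s: v starts -25 m/s; Δx = -25·1 + ½·2·1² = -24 m; v ends -23 m/s.
x(13) = -2 + Σ Δx = -20 m.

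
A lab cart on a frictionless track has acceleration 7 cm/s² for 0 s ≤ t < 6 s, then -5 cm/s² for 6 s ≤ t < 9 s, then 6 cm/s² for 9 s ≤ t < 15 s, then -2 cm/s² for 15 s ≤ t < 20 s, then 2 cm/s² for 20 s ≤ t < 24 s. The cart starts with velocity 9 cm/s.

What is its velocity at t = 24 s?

70 cm/s

Δv equals the area under the a-t graph; then v = v₀ + Δv.
0–6 s: 7 × 6 = 42 cm/s
6–9 s: -5 × 3 = -15 cm/s
9–15 s: 6 × 6 = 36 cm/s
15–20 s: -2 × 5 = -10 cm/s
20–24 s: 2 × 4 = 8 cm/s
Δv = 61 cm/s, so v(24) = 9 + (61) = 70 cm/s.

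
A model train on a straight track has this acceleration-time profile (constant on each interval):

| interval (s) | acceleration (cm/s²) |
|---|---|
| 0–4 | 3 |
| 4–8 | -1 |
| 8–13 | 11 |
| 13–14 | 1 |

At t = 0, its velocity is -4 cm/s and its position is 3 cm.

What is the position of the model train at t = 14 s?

On each constant-a segment, Δv = aΔt and Δx = v₀Δt + ½aΔt²; chain segment to segment.
0–4 s: v starts -4 cm/s; Δx = -4·4 + ½·3·4² = 8 cm; v ends 8 cm/s.
4–8 s: v starts 8 cm/s; Δx = 8·4 + ½·-1·4² = 24 cm; v ends 4 cm/s.
8–13 s: v starts 4 cm/s; Δx = 4·5 + ½·11·5² = 157.5 cm; v ends 59 cm/s.
13–14 s: v starts 59 cm/s; Δx = 59·1 + ½·1·1² = 59.5 cm; v ends 60 cm/s.
x(14) = 3 + Σ Δx = 252 cm.

252 cm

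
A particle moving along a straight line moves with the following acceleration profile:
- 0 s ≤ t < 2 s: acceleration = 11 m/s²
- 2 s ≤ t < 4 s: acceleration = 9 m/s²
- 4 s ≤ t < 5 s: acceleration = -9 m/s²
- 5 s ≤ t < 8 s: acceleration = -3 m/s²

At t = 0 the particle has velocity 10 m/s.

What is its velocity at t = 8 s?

Δv equals the area under the a-t graph; then v = v₀ + Δv.
0–2 s: 11 × 2 = 22 m/s
2–4 s: 9 × 2 = 18 m/s
4–5 s: -9 × 1 = -9 m/s
5–8 s: -3 × 3 = -9 m/s
Δv = 22 m/s, so v(8) = 10 + (22) = 32 m/s.

32 m/s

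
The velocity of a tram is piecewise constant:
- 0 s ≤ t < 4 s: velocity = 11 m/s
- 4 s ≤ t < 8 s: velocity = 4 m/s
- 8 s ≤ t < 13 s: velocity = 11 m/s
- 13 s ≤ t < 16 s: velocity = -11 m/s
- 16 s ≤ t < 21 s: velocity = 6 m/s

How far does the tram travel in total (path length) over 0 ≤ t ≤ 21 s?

178 m

Distance (not displacement) is the total path length: add the absolute areas under v-t.
0–4 s: |11| × 4 = 44 m
4–8 s: |4| × 4 = 16 m
8–13 s: |11| × 5 = 55 m
13–16 s: |-11| × 3 = 33 m
16–21 s: |6| × 5 = 30 m
Total distance = 178 m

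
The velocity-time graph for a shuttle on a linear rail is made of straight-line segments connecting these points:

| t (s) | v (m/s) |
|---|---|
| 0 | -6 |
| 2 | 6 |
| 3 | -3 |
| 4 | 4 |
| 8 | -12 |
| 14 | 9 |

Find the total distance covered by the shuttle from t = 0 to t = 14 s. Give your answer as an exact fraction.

437/7 m

Distance (not displacement) is the total path length: add the absolute areas under v-t.
0–2 s: v = 0 at t = 1 s; triangle areas 3 + 3 = 6 m
2–3 s: v = 0 at t = 8/3 s; triangle areas 2 + 0.5 = 2.5 m
3–4 s: v = 0 at t = 24/7 s; triangle areas 9/14 + 8/7 = 25/14 m
4–8 s: v = 0 at t = 5 s; triangle areas 2 + 18 = 20 m
8–14 s: v = 0 at t = 80/7 s; triangle areas 144/7 + 81/7 = 225/7 m
Total distance = 437/7 m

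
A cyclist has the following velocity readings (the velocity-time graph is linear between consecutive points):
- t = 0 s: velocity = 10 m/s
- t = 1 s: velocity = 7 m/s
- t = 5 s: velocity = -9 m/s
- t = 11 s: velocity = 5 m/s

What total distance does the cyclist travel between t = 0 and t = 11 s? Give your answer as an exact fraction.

1329/28 m

Distance (not displacement) is the total path length: add the absolute areas under v-t.
0–1 s: |½(10 + 7)(1)| = 8.5 m
1–5 s: v = 0 at t = 2.75 s; triangle areas 6.125 + 10.125 = 16.25 m
5–11 s: v = 0 at t = 62/7 s; triangle areas 243/14 + 75/14 = 159/7 m
Total distance = 1329/28 m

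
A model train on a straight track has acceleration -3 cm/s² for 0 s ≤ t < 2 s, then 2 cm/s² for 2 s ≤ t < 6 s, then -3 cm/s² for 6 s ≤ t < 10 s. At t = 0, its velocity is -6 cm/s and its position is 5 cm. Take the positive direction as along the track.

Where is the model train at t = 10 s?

-85 cm

On each constant-a segment, Δv = aΔt and Δx = v₀Δt + ½aΔt²; chain segment to segment.
0–2 s: v starts -6 cm/s; Δx = -6·2 + ½·-3·2² = -18 cm; v ends -12 cm/s.
2–6 s: v starts -12 cm/s; Δx = -12·4 + ½·2·4² = -32 cm; v ends -4 cm/s.
6–10 s: v starts -4 cm/s; Δx = -4·4 + ½·-3·4² = -40 cm; v ends -16 cm/s.
x(10) = 5 + Σ Δx = -85 cm.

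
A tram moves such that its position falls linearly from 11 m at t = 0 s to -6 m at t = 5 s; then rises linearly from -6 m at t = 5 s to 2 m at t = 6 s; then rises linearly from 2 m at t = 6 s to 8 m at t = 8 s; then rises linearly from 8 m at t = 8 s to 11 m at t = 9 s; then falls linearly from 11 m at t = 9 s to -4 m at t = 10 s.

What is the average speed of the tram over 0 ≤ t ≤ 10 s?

4.9 m/s

Average speed = (total path length)/(elapsed time); on a piecewise-linear x-t graph the path length is Σ|Δx|.
0–5 s: |Δx| = |-6 − 11| = 17 m
5–6 s: |Δx| = |2 − -6| = 8 m
6–8 s: |Δx| = |8 − 2| = 6 m
8–9 s: |Δx| = |11 − 8| = 3 m
9–10 s: |Δx| = |-4 − 11| = 15 m
Total path = 49 m; average speed = 49/10 = 4.9 m/s.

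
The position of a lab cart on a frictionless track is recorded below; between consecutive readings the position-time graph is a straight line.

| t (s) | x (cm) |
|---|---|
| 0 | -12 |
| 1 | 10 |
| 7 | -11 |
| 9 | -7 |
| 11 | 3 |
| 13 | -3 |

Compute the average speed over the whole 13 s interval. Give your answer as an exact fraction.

63/13 cm/s

Average speed = (total path length)/(elapsed time); on a piecewise-linear x-t graph the path length is Σ|Δx|.
0–1 s: |Δx| = |10 − -12| = 22 cm
1–7 s: |Δx| = |-11 − 10| = 21 cm
7–9 s: |Δx| = |-7 − -11| = 4 cm
9–11 s: |Δx| = |3 − -7| = 10 cm
11–13 s: |Δx| = |-3 − 3| = 6 cm
Total path = 63 cm; average speed = 63/13 = 63/13 cm/s.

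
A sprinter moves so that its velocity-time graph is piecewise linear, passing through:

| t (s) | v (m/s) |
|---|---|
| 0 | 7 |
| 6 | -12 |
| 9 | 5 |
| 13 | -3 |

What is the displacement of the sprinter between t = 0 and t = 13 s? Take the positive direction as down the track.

-21.5 m

Displacement is the signed area under the v-t curve.
0–6 s: ½(7 + -12)(6) = -15 m
6–9 s: ½(-12 + 5)(3) = -10.5 m
9–13 s: ½(5 + -3)(4) = 4 m
Net displacement = -21.5 m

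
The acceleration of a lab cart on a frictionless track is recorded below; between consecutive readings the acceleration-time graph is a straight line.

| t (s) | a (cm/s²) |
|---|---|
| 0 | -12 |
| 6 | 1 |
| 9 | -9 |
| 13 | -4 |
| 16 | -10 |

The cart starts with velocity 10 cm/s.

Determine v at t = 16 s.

-82 cm/s

Δv equals the area under the a-t graph; then v = v₀ + Δv.
0–6 s: ½(-12 + 1)(6) = -33 cm/s
6–9 s: ½(1 + -9)(3) = -12 cm/s
9–13 s: ½(-9 + -4)(4) = -26 cm/s
13–16 s: ½(-4 + -10)(3) = -21 cm/s
Δv = -92 cm/s, so v(16) = 10 + (-92) = -82 cm/s.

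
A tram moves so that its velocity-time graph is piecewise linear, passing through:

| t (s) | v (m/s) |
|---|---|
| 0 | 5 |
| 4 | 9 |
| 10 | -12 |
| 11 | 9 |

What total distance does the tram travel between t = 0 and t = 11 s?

Distance (not displacement) is the total path length: add the absolute areas under v-t.
0–4 s: |½(5 + 9)(4)| = 28 m
4–10 s: v = 0 at t = 46/7 s; triangle areas 81/7 + 144/7 = 225/7 m
10–11 s: v = 0 at t = 74/7 s; triangle areas 24/7 + 27/14 = 75/14 m
Total distance = 65.5 m

65.5 m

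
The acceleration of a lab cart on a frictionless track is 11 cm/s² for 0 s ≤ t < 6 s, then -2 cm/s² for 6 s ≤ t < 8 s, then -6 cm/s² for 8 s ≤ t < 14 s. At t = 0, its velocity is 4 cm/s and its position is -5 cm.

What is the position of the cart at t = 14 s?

641 cm

On each constant-a segment, Δv = aΔt and Δx = v₀Δt + ½aΔt²; chain segment to segment.
0–6 s: v starts 4 cm/s; Δx = 4·6 + ½·11·6² = 222 cm; v ends 70 cm/s.
6–8 s: v starts 70 cm/s; Δx = 70·2 + ½·-2·2² = 136 cm; v ends 66 cm/s.
8–14 s: v starts 66 cm/s; Δx = 66·6 + ½·-6·6² = 288 cm; v ends 30 cm/s.
x(14) = -5 + Σ Δx = 641 cm.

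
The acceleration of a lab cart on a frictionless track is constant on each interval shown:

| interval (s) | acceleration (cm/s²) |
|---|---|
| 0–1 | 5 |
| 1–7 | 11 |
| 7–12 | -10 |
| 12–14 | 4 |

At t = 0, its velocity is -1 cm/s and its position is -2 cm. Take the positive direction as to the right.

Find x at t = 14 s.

On each constant-a segment, Δv = aΔt and Δx = v₀Δt + ½aΔt²; chain segment to segment.
0–1 s: v starts -1 cm/s; Δx = -1·1 + ½·5·1² = 1.5 cm; v ends 4 cm/s.
1–7 s: v starts 4 cm/s; Δx = 4·6 + ½·11·6² = 222 cm; v ends 70 cm/s.
7–12 s: v starts 70 cm/s; Δx = 70·5 + ½·-10·5² = 225 cm; v ends 20 cm/s.
12–14 s: v starts 20 cm/s; Δx = 20·2 + ½·4·2² = 48 cm; v ends 28 cm/s.
x(14) = -2 + Σ Δx = 494.5 cm.

494.5 cm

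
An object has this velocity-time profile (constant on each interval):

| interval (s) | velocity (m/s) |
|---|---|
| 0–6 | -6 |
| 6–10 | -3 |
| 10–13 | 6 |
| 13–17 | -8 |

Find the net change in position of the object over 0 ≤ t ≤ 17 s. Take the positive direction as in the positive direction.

-62 m

Displacement is the signed area under the v-t curve.
0–6 s: -6 × 6 = -36 m
6–10 s: -3 × 4 = -12 m
10–13 s: 6 × 3 = 18 m
13–17 s: -8 × 4 = -32 m
Net displacement = -62 m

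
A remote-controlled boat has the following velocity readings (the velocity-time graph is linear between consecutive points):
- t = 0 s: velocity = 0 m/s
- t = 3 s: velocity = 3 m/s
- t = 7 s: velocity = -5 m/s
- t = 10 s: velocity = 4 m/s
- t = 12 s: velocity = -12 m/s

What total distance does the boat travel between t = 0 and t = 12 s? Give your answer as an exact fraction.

179/6 m

Total distance travelled is ∫|v| dt — sum the magnitudes of each area piece.
0–3 s: |½(0 + 3)(3)| = 4.5 m
3–7 s: v = 0 at t = 4.5 s; triangle areas 2.25 + 6.25 = 8.5 m
7–10 s: v = 0 at t = 26/3 s; triangle areas 25/6 + 8/3 = 41/6 m
10–12 s: v = 0 at t = 10.5 s; triangle areas 1 + 9 = 10 m
Total distance = 179/6 m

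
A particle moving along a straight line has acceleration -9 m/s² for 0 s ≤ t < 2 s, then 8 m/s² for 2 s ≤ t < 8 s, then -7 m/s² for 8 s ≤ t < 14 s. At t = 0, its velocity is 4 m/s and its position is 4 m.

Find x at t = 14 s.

On each constant-a segment, Δv = aΔt and Δx = v₀Δt + ½aΔt²; chain segment to segment.
0–2 s: v starts 4 m/s; Δx = 4·2 + ½·-9·2² = -10 m; v ends -14 m/s.
2–8 s: v starts -14 m/s; Δx = -14·6 + ½·8·6² = 60 m; v ends 34 m/s.
8–14 s: v starts 34 m/s; Δx = 34·6 + ½·-7·6² = 78 m; v ends -8 m/s.
x(14) = 4 + Σ Δx = 132 m.

132 m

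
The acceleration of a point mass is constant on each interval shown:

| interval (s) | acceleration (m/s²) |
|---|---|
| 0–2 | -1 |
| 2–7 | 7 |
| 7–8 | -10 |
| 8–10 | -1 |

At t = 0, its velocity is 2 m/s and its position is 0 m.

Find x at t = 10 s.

On each constant-a segment, Δv = aΔt and Δx = v₀Δt + ½aΔt²; chain segment to segment.
0–2 s: v starts 2 m/s; Δx = 2·2 + ½·-1·2² = 2 m; v ends 0 m/s.
2–7 s: v starts 0 m/s; Δx = 0·5 + ½·7·5² = 87.5 m; v ends 35 m/s.
7–8 s: v starts 35 m/s; Δx = 35·1 + ½·-10·1² = 30 m; v ends 25 m/s.
8–10 s: v starts 25 m/s; Δx = 25·2 + ½·-1·2² = 48 m; v ends 23 m/s.
x(10) = 0 + Σ Δx = 167.5 m.

167.5 m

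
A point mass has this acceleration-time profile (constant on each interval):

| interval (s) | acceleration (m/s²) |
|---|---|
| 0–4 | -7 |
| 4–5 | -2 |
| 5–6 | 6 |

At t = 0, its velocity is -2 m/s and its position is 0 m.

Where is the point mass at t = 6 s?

-124 m

On each constant-a segment, Δv = aΔt and Δx = v₀Δt + ½aΔt²; chain segment to segment.
0–4 s: v starts -2 m/s; Δx = -2·4 + ½·-7·4² = -64 m; v ends -30 m/s.
4–5 s: v starts -30 m/s; Δx = -30·1 + ½·-2·1² = -31 m; v ends -32 m/s.
5–6 s: v starts -32 m/s; Δx = -32·1 + ½·6·1² = -29 m; v ends -26 m/s.
x(6) = 0 + Σ Δx = -124 m.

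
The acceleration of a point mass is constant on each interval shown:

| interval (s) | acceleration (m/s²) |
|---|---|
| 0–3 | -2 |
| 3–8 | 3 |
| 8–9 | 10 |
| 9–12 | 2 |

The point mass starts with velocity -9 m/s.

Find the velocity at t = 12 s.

Δv equals the area under the a-t graph; then v = v₀ + Δv.
0–3 s: -2 × 3 = -6 m/s
3–8 s: 3 × 5 = 15 m/s
8–9 s: 10 × 1 = 10 m/s
9–12 s: 2 × 3 = 6 m/s
Δv = 25 m/s, so v(12) = -9 + (25) = 16 m/s.

16 m/s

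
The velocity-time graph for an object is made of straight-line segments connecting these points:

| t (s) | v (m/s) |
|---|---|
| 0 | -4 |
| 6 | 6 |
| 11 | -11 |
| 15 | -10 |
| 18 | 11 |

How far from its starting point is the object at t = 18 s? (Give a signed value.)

-47 m

Displacement is the signed area under the v-t curve.
0–6 s: ½(-4 + 6)(6) = 6 m
6–11 s: ½(6 + -11)(5) = -12.5 m
11–15 s: ½(-11 + -10)(4) = -42 m
15–18 s: ½(-10 + 11)(3) = 1.5 m
Net displacement = -47 m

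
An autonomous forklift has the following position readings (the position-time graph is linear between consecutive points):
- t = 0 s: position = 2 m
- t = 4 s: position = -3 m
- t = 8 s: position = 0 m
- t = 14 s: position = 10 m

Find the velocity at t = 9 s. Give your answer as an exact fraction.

Velocity is the slope of the x-t graph on 8–14 s: (10 − 0)/(14 − 8) = 5/3 m/s.

5/3 m/s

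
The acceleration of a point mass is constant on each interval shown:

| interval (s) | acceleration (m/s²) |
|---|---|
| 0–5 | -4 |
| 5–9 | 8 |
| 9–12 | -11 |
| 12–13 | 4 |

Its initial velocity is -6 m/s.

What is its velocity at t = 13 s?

Δv equals the area under the a-t graph; then v = v₀ + Δv.
0–5 s: -4 × 5 = -20 m/s
5–9 s: 8 × 4 = 32 m/s
9–12 s: -11 × 3 = -33 m/s
12–13 s: 4 × 1 = 4 m/s
Δv = -17 m/s, so v(13) = -6 + (-17) = -23 m/s.

-23 m/s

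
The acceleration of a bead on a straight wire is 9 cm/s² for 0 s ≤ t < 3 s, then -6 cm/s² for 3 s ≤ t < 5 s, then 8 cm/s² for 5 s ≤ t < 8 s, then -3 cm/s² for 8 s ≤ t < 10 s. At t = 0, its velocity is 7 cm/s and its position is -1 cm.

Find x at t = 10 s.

304.5 cm

On each constant-a segment, Δv = aΔt and Δx = v₀Δt + ½aΔt²; chain segment to segment.
0–3 s: v starts 7 cm/s; Δx = 7·3 + ½·9·3² = 61.5 cm; v ends 34 cm/s.
3–5 s: v starts 34 cm/s; Δx = 34·2 + ½·-6·2² = 56 cm; v ends 22 cm/s.
5–8 s: v starts 22 cm/s; Δx = 22·3 + ½·8·3² = 102 cm; v ends 46 cm/s.
8–10 s: v starts 46 cm/s; Δx = 46·2 + ½·-3·2² = 86 cm; v ends 40 cm/s.
x(10) = -1 + Σ Δx = 304.5 cm.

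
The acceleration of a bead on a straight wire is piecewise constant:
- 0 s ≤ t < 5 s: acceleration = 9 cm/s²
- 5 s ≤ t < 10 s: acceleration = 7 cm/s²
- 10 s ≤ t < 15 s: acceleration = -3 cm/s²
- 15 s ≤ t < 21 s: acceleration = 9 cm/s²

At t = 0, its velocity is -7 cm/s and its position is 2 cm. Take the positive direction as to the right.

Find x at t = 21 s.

On each constant-a segment, Δv = aΔt and Δx = v₀Δt + ½aΔt²; chain segment to segment.
0–5 s: v starts -7 cm/s; Δx = -7·5 + ½·9·5² = 77.5 cm; v ends 38 cm/s.
5–10 s: v starts 38 cm/s; Δx = 38·5 + ½·7·5² = 277.5 cm; v ends 73 cm/s.
10–15 s: v starts 73 cm/s; Δx = 73·5 + ½·-3·5² = 327.5 cm; v ends 58 cm/s.
15–21 s: v starts 58 cm/s; Δx = 58·6 + ½·9·6² = 510 cm; v ends 112 cm/s.
x(21) = 2 + Σ Δx = 1194.5 cm.

1194.5 cm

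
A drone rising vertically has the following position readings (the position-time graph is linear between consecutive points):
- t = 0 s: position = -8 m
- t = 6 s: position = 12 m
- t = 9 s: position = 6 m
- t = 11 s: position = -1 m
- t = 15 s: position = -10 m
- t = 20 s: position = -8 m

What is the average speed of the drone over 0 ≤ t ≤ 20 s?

Average speed = (total path length)/(elapsed time); on a piecewise-linear x-t graph the path length is Σ|Δx|.
0–6 s: |Δx| = |12 − -8| = 20 m
6–9 s: |Δx| = |6 − 12| = 6 m
9–11 s: |Δx| = |-1 − 6| = 7 m
11–15 s: |Δx| = |-10 − -1| = 9 m
15–20 s: |Δx| = |-8 − -10| = 2 m
Total path = 44 m; average speed = 44/20 = 2.2 m/s.

2.2 m/s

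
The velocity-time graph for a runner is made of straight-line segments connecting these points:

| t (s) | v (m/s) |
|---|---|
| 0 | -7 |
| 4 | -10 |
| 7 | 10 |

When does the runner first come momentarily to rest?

t = 5.5 s

v changes sign on 4–7 s (from -10 to 10); the graph is linear there, so v = 0 at t = 4 + (10)·(7 − 4)/(10 − -10) = 5.5 s.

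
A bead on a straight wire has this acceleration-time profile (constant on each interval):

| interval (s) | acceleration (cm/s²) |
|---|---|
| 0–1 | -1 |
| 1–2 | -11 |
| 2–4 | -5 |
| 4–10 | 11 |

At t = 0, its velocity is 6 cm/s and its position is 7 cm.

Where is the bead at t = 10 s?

On each constant-a segment, Δv = aΔt and Δx = v₀Δt + ½aΔt²; chain segment to segment.
0–1 s: v starts 6 cm/s; Δx = 6·1 + ½·-1·1² = 5.5 cm; v ends 5 cm/s.
1–2 s: v starts 5 cm/s; Δx = 5·1 + ½·-11·1² = -0.5 cm; v ends -6 cm/s.
2–4 s: v starts -6 cm/s; Δx = -6·2 + ½·-5·2² = -22 cm; v ends -16 cm/s.
4–10 s: v starts -16 cm/s; Δx = -16·6 + ½·11·6² = 102 cm; v ends 50 cm/s.
x(10) = 7 + Σ Δx = 92 cm.

92 cm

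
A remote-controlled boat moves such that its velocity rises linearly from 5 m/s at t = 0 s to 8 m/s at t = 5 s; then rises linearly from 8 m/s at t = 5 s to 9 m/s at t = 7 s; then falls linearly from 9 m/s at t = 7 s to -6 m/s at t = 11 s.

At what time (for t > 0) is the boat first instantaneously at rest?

v changes sign on 7–11 s (from 9 to -6); the graph is linear there, so v = 0 at t = 7 + (-9)·(11 − 7)/(-6 − 9) = 9.4 s.

t = 9.4 s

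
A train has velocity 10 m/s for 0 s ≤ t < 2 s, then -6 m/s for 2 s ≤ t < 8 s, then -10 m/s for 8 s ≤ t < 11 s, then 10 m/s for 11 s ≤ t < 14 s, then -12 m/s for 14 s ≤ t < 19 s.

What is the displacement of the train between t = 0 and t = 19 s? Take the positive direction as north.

Net displacement equals the area under the velocity-time graph (areas below the axis count negative).
0–2 s: 10 × 2 = 20 m
2–8 s: -6 × 6 = -36 m
8–11 s: -10 × 3 = -30 m
11–14 s: 10 × 3 = 30 m
14–19 s: -12 × 5 = -60 m
Net displacement = -76 m

-76 m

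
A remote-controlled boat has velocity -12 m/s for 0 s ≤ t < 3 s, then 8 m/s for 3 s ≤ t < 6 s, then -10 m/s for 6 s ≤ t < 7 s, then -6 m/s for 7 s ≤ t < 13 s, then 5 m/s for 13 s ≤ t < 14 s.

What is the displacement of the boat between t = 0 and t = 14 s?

Displacement is the signed area under the v-t curve.
0–3 s: -12 × 3 = -36 m
3–6 s: 8 × 3 = 24 m
6–7 s: -10 × 1 = -10 m
7–13 s: -6 × 6 = -36 m
13–14 s: 5 × 1 = 5 m
Net displacement = -53 m

-53 m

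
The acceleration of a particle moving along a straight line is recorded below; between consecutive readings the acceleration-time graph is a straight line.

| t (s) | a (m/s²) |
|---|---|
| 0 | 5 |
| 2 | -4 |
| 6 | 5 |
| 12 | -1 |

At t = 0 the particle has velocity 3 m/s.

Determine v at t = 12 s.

Δv equals the area under the a-t graph; then v = v₀ + Δv.
0–2 s: ½(5 + -4)(2) = 1 m/s
2–6 s: ½(-4 + 5)(4) = 2 m/s
6–12 s: ½(5 + -1)(6) = 12 m/s
Δv = 15 m/s, so v(12) = 3 + (15) = 18 m/s.

18 m/s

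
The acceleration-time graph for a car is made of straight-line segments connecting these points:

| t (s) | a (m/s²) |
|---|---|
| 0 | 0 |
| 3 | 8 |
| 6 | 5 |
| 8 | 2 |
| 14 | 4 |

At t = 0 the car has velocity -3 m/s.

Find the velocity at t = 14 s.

53.5 m/s

Δv equals the area under the a-t graph; then v = v₀ + Δv.
0–3 s: ½(0 + 8)(3) = 12 m/s
3–6 s: ½(8 + 5)(3) = 19.5 m/s
6–8 s: ½(5 + 2)(2) = 7 m/s
8–14 s: ½(2 + 4)(6) = 18 m/s
Δv = 56.5 m/s, so v(14) = -3 + (56.5) = 53.5 m/s.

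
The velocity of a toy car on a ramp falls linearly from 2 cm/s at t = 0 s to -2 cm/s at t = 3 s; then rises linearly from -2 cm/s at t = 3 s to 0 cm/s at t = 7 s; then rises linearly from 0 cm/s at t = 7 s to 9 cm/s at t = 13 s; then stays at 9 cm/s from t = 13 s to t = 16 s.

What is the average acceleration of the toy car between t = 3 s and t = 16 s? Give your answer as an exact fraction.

11/13 cm/s²

Average acceleration = Δv/Δt = (9 − -2)/(16 − 3) = 11/13 cm/s².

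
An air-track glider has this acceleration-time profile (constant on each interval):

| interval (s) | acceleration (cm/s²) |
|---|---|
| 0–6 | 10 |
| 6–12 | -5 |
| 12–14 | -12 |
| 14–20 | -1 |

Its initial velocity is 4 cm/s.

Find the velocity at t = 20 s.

4 cm/s

Δv equals the area under the a-t graph; then v = v₀ + Δv.
0–6 s: 10 × 6 = 60 cm/s
6–12 s: -5 × 6 = -30 cm/s
12–14 s: -12 × 2 = -24 cm/s
14–20 s: -1 × 6 = -6 cm/s
Δv = 0 cm/s, so v(20) = 4 + (0) = 4 cm/s.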